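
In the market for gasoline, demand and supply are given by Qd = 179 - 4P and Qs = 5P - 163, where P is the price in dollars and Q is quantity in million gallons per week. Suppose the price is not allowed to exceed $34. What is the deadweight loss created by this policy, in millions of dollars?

Equilibrium: 179 - 4P = 5P - 163, so 342 = 9P and P* = 38, Q* = 27.
Since 34 < 38, the ceiling is binding.
At P = 34: Qd = 179 - 4·34 = 43 and Qs = 5·34 - 163 = 7.
Quantity traded falls to 7. At Q = 7 the demand price is (179 - 7)/4 = 43 and the supply price is (163 + 7)/5 = 34.
Deadweight loss = ½ · (43 - 34) · (27 - 7) = ½ · 9 · 20 = 90.

90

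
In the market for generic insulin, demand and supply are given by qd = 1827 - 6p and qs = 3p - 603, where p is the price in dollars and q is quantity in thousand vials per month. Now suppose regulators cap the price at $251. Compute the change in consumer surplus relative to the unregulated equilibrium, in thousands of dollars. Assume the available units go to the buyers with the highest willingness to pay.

Without the control the market clears where 1827 - 6p = 3p - 603, i.e. p* = 270 and q* = 207.
The ceiling of 251 is below the equilibrium price 270, so it binds.
At p = 251: qd = 1827 - 6·251 = 321 and qs = 3·251 - 603 = 150.
Consumer surplus without the control is ½ · (304.5 - 270) · 207 = 3570.75.
With the ceiling, 150 units are sold at 251 (assume they go to the highest-value buyers). The demand price at q = 150 is 279.5, so CS = ½ · [(304.5 - 251) + (279.5 - 251)] · 150 = 6150.
Change in consumer surplus = 6150 - 3570.75 = 2579.25.

2579.25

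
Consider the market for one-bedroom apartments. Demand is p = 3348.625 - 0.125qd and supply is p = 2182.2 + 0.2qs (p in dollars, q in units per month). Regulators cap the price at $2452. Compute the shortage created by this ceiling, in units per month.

5824

Rearranging demand gives qd = 26789 - 8p; rearranging supply gives qs = 5p - 10911. Equilibrium: 26789 - 8p = 5p - 10911, so 37700 = 13p and p* = 2900, q* = 3589.
Since 2452 < 2900, the ceiling is binding.
At p = 2452: qd = 26789 - 8·2452 = 7173 and qs = 5·2452 - 10911 = 1349.
Shortage = qd - qs = 7173 - 1349 = 5824.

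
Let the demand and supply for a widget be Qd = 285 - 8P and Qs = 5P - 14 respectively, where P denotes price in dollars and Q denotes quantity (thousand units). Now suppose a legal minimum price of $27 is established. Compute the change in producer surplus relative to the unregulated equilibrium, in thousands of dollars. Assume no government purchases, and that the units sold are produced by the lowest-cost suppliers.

Setting quantity demanded equal to quantity supplied, 285 - 8P = 5P - 14, gives P* = 23 and Q* = 101.
Because the floor (27) lies above the market-clearing price, it is binding.
At P = 27: Qd = 285 - 8·27 = 69 and Qs = 5·27 - 14 = 121.
Producer surplus without the control is ½ · (23 - 2.8) · 101 = 1020.1.
With the floor, 69 units are sold at 27. The supply price at Q = 69 is 16.6, so PS = ½ · [(27 - 2.8) + (27 - 16.6)] · 69 = 1193.7.
Change in producer surplus = 1193.7 - 1020.1 = 173.6.

173.6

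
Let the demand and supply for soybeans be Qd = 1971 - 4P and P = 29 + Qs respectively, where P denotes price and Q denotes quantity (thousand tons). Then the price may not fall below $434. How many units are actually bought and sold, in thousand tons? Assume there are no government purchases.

235

Rearranging supply gives Qs = P - 29. Setting quantity demanded equal to quantity supplied, 1971 - 4P = P - 29, gives P* = 400 and Q* = 371.
Since 434 > 400, the floor is binding.
At P = 434: Qd = 1971 - 4·434 = 235 and Qs = 434 - 29 = 405.
The quantity actually transacted is the short side, demand: 235.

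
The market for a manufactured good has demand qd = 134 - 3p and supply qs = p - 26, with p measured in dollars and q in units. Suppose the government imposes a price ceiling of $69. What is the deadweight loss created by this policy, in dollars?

0

Equilibrium: 134 - 3p = p - 26, so 160 = 4p and p* = 40, q* = 14.
Since 69 is above p* = 40, the ceiling does not bind and the free-market outcome prevails.
Since the control does not bind, no trades are prevented and deadweight loss is zero.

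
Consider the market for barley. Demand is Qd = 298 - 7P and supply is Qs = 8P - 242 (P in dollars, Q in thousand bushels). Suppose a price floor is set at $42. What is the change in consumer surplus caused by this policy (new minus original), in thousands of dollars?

-150

In a free market, 298 - 7P = 8P - 242 gives the equilibrium P* = 36, Q* = 46.
Because the floor (42) lies above the market-clearing price, it is binding.
At P = 42: Qd = 298 - 7·42 = 4 and Qs = 8·42 - 242 = 94.
Consumer surplus without the control is ½ · (298/7 - 36) · 46 = 1058/7.
With the floor, consumers buy 4 units at 42, so CS = ½ · (298/7 - 42) · 4 = 8/7.
Change in consumer surplus = 8/7 - 1058/7 = -150.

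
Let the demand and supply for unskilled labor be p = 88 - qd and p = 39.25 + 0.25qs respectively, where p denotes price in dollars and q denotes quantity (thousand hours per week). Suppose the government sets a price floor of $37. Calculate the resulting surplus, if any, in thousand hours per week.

0

Rearranging demand gives qd = 88 - p; rearranging supply gives qs = 4p - 157. In a free market, 88 - p = 4p - 157 gives the equilibrium p* = 49, q* = 39.
Since 37 is below p* = 49, the floor does not bind and the free-market outcome prevails.
Since the control does not bind, there is no surplus.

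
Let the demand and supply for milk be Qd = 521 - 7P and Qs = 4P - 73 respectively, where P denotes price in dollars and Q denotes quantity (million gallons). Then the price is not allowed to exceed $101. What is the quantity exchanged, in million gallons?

Without the control the market clears where 521 - 7P = 4P - 73, i.e. P* = 54 and Q* = 143.
Since 101 is above P* = 54, the ceiling does not bind and the free-market outcome prevails.

143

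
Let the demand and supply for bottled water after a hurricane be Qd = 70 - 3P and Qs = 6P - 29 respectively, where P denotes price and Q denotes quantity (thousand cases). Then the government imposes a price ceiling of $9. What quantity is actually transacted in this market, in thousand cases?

25

Without the control the market clears where 70 - 3P = 6P - 29, i.e. P* = 11 and Q* = 37.
Because the ceiling (9) lies below the market-clearing price, it is binding.
At P = 9: Qd = 70 - 3·9 = 43 and Qs = 6·9 - 29 = 25.
The quantity actually transacted is the short side, supply: 25.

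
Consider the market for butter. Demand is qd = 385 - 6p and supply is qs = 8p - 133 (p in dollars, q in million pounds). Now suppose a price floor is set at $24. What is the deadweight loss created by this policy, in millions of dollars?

0

Equilibrium: 385 - 6p = 8p - 133, so 518 = 14p and p* = 37, q* = 163.
Since 24 is below p* = 37, the floor does not bind and the free-market outcome prevails.
Since the control does not bind, no trades are prevented and deadweight loss is zero.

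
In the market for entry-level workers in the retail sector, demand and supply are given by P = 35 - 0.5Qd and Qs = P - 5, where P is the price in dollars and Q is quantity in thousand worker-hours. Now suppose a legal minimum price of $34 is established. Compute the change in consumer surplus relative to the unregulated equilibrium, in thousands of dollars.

-99

Rearranging demand gives Qd = 70 - 2P. In a free market, 70 - 2P = P - 5 gives the equilibrium P* = 25, Q* = 20.
Since 34 > 25, the floor is binding.
At P = 34: Qd = 70 - 2·34 = 2 and Qs = 34 - 5 = 29.
Consumer surplus without the control is ½ · (35 - 25) · 20 = 100.
With the floor, consumers buy 2 units at 34, so CS = ½ · (35 - 34) · 2 = 1.
Change in consumer surplus = 1 - 100 = -99.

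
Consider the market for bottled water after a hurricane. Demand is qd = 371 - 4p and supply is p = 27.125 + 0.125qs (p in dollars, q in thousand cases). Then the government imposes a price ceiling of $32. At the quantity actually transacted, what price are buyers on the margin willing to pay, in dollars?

Rearranging supply gives qs = 8p - 217. Setting quantity demanded equal to quantity supplied, 371 - 4p = 8p - 217, gives p* = 49 and q* = 175.
The ceiling of 32 is below the equilibrium price 49, so it binds.
At p = 32: qd = 371 - 4·32 = 243 and qs = 8·32 - 217 = 39.
Only 39 units reach the market. On the demand curve, the marginal buyer's willingness to pay at q = 39 is (371 - 39)/4 = 83.

83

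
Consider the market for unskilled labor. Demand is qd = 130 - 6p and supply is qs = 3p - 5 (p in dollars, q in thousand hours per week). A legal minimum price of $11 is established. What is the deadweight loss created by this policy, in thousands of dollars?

In a free market, 130 - 6p = 3p - 5 gives the equilibrium p* = 15, q* = 40.
The floor of 11 is below the equilibrium price 15, so it is not binding; the market clears at p* = 15, q* = 40.
Since the control does not bind, no trades are prevented and deadweight loss is zero.

0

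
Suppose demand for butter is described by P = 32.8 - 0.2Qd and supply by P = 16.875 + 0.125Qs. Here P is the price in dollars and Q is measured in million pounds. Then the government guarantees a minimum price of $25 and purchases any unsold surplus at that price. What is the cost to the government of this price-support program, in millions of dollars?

650

Rearranging demand gives Qd = 164 - 5P; rearranging supply gives Qs = 8P - 135. Equilibrium: 164 - 5P = 8P - 135, so 299 = 13P and P* = 23, Q* = 49.
Since 25 > 23, the floor is binding.
At P = 25: Qd = 164 - 5·25 = 39 and Qs = 8·25 - 135 = 65.
Surplus = Qs - Qd = 26.
Government expenditure = surplus × support price = 26 × 25 = 650.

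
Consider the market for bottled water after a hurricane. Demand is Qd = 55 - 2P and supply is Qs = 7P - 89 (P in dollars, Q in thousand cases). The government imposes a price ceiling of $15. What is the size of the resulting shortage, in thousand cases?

Without the control the market clears where 55 - 2P = 7P - 89, i.e. P* = 16 and Q* = 23.
Since 15 < 16, the ceiling is binding.
At P = 15: Qd = 55 - 2·15 = 25 and Qs = 7·15 - 89 = 16.
Shortage = Qd - Qs = 25 - 16 = 9.

9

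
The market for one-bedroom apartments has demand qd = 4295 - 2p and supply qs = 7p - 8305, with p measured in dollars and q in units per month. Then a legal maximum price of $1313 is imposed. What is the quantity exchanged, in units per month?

886

Without the control the market clears where 4295 - 2p = 7p - 8305, i.e. p* = 1400 and q* = 1495.
Because the ceiling (1313) lies below the market-clearing price, it is binding.
At p = 1313: qd = 4295 - 2·1313 = 1669 and qs = 7·1313 - 8305 = 886.
The quantity actually transacted is the short side, supply: 886.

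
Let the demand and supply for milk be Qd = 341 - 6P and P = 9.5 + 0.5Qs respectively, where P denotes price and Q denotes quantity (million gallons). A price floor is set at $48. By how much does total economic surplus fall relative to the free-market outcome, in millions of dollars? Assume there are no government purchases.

Rearranging supply gives Qs = 2P - 19. Without the control the market clears where 341 - 6P = 2P - 19, i.e. P* = 45 and Q* = 71.
Since 48 > 45, the floor is binding.
At P = 48: Qd = 341 - 6·48 = 53 and Qs = 2·48 - 19 = 77.
Quantity traded falls to 53. At Q = 53 the demand price is (341 - 53)/6 = 48 and the supply price is (19 + 53)/2 = 36.
Deadweight loss = ½ · (48 - 36) · (71 - 53) = ½ · 12 · 18 = 108.

108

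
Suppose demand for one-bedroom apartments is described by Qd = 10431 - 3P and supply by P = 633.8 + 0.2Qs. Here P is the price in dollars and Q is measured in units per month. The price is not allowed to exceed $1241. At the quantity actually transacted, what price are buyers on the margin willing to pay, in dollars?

2465

Rearranging supply gives Qs = 5P - 3169. Setting quantity demanded equal to quantity supplied, 10431 - 3P = 5P - 3169, gives P* = 1700 and Q* = 5331.
The ceiling of 1241 is below the equilibrium price 1700, so it binds.
At P = 1241: Qd = 10431 - 3·1241 = 6708 and Qs = 5·1241 - 3169 = 3036.
Only 3036 units reach the market. On the demand curve, the marginal buyer's willingness to pay at Q = 3036 is (10431 - 3036)/3 = 2465.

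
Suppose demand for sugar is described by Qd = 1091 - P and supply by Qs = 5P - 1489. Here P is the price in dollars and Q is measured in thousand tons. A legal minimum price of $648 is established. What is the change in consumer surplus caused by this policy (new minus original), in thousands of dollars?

In a free market, 1091 - P = 5P - 1489 gives the equilibrium P* = 430, Q* = 661.
Since 648 > 430, the floor is binding.
At P = 648: Qd = 1091 - 648 = 443 and Qs = 5·648 - 1489 = 1751.
Consumer surplus without the control is ½ · (1091 - 430) · 661 = 218460.5.
With the floor, consumers buy 443 units at 648, so CS = ½ · (1091 - 648) · 443 = 98124.5.
Change in consumer surplus = 98124.5 - 218460.5 = -120336.

-120336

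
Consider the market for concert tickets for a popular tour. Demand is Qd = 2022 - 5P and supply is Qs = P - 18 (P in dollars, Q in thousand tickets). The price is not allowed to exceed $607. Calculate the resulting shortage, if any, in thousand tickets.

0

Equilibrium: 2022 - 5P = P - 18, so 2040 = 6P and P* = 340, Q* = 322.
Since 607 is above P* = 340, the ceiling does not bind and the free-market outcome prevails.
Since the control does not bind, there is no shortage.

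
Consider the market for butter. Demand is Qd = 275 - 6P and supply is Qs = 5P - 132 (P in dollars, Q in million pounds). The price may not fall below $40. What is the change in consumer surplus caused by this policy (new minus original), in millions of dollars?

Without the control the market clears where 275 - 6P = 5P - 132, i.e. P* = 37 and Q* = 53.
Because the floor (40) lies above the market-clearing price, it is binding.
At P = 40: Qd = 275 - 6·40 = 35 and Qs = 5·40 - 132 = 68.
Consumer surplus without the control is ½ · (275/6 - 37) · 53 = 2809/12.
With the floor, consumers buy 35 units at 40, so CS = ½ · (275/6 - 40) · 35 = 1225/12.
Change in consumer surplus = 1225/12 - 2809/12 = -132.

-132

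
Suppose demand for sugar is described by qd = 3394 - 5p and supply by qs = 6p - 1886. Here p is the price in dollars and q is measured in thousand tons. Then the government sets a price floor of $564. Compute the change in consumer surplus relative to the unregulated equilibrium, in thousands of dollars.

-65856

Without the control the market clears where 3394 - 5p = 6p - 1886, i.e. p* = 480 and q* = 994.
The floor of 564 is above the equilibrium price 480, so it binds.
At p = 564: qd = 3394 - 5·564 = 574 and qs = 6·564 - 1886 = 1498.
Consumer surplus without the control is ½ · (678.8 - 480) · 994 = 98803.6.
With the floor, consumers buy 574 units at 564, so CS = ½ · (678.8 - 564) · 574 = 32947.6.
Change in consumer surplus = 32947.6 - 98803.6 = -65856.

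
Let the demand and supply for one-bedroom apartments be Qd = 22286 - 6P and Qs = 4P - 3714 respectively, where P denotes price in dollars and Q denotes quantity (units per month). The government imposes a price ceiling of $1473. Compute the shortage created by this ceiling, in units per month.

11270

Without the control the market clears where 22286 - 6P = 4P - 3714, i.e. P* = 2600 and Q* = 6686.
Because the ceiling (1473) lies below the market-clearing price, it is binding.
At P = 1473: Qd = 22286 - 6·1473 = 13448 and Qs = 4·1473 - 3714 = 2178.
Shortage = Qd - Qs = 13448 - 2178 = 11270.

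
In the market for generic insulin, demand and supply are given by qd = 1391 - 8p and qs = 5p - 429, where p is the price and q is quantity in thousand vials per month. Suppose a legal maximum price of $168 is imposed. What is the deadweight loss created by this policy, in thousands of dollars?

0

Equilibrium: 1391 - 8p = 5p - 429, so 1820 = 13p and p* = 140, q* = 271.
The ceiling of 168 is above the equilibrium price 140, so it is not binding; the market clears at p* = 140, q* = 271.
Since the control does not bind, no trades are prevented and deadweight loss is zero.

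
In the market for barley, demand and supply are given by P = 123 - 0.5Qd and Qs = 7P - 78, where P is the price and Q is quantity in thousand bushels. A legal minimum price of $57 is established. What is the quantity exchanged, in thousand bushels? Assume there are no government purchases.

Rearranging demand gives Qd = 246 - 2P. Without the control the market clears where 246 - 2P = 7P - 78, i.e. P* = 36 and Q* = 174.
Because the floor (57) lies above the market-clearing price, it is binding.
At P = 57: Qd = 246 - 2·57 = 132 and Qs = 7·57 - 78 = 321.
The quantity actually transacted is the short side, demand: 132.

132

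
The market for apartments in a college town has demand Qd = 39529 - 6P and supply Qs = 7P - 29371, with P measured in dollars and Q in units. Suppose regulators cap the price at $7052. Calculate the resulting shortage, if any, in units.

Setting quantity demanded equal to quantity supplied, 39529 - 6P = 7P - 29371, gives P* = 5300 and Q* = 7729.
The ceiling of 7052 is above the equilibrium price 5300, so it is not binding; the market clears at P* = 5300, Q* = 7729.
Since the control does not bind, there is no shortage.

0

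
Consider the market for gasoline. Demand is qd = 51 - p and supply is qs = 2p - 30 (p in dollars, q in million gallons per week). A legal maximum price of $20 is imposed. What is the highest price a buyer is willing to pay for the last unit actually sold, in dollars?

41

Without the control the market clears where 51 - p = 2p - 30, i.e. p* = 27 and q* = 24.
The ceiling of 20 is below the equilibrium price 27, so it binds.
At p = 20: qd = 51 - 20 = 31 and qs = 2·20 - 30 = 10.
Only 10 units reach the market. On the demand curve, the marginal buyer's willingness to pay at q = 10 is (51 - 10) = 41.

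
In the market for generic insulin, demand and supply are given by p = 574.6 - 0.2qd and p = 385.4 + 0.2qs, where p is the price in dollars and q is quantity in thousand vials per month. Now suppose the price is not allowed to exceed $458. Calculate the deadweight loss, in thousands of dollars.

Rearranging demand gives qd = 2873 - 5p; rearranging supply gives qs = 5p - 1927. In a free market, 2873 - 5p = 5p - 1927 gives the equilibrium p* = 480, q* = 473.
The ceiling of 458 is below the equilibrium price 480, so it binds.
At p = 458: qd = 2873 - 5·458 = 583 and qs = 5·458 - 1927 = 363.
Quantity traded falls to 363. At q = 363 the demand price is (2873 - 363)/5 = 502 and the supply price is (1927 + 363)/5 = 458.
Deadweight loss = ½ · (502 - 458) · (473 - 363) = ½ · 44 · 110 = 2420.

2420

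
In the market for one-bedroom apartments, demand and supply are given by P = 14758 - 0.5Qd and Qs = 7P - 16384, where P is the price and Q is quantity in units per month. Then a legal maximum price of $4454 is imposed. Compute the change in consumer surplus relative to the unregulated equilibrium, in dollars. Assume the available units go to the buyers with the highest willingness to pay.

4444803

Rearranging demand gives Qd = 29516 - 2P. Setting quantity demanded equal to quantity supplied, 29516 - 2P = 7P - 16384, gives P* = 5100 and Q* = 19316.
The ceiling of 4454 is below the equilibrium price 5100, so it binds.
At P = 4454: Qd = 29516 - 2·4454 = 20608 and Qs = 7·4454 - 16384 = 14794.
Consumer surplus without the control is ½ · (14758 - 5100) · 19316 = 93276964.
With the ceiling, 14794 units are sold at 4454 (assume they go to the highest-value buyers). The demand price at Q = 14794 is 7361, so CS = ½ · [(14758 - 4454) + (7361 - 4454)] · 14794 = 97721767.
Change in consumer surplus = 97721767 - 93276964 = 4444803.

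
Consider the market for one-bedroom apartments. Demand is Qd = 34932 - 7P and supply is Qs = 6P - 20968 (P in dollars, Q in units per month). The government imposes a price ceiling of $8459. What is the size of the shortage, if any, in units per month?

0

Without the control the market clears where 34932 - 7P = 6P - 20968, i.e. P* = 4300 and Q* = 4832.
The ceiling of 8459 is above the equilibrium price 4300, so it is not binding; the market clears at P* = 4300, Q* = 4832.
Since the control does not bind, there is no shortage.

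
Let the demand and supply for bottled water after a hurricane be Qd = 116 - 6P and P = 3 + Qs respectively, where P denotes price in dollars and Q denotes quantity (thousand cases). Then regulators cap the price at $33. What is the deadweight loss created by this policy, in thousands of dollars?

0

Rearranging supply gives Qs = P - 3. In a free market, 116 - 6P = P - 3 gives the equilibrium P* = 17, Q* = 14.
Since 33 is above P* = 17, the ceiling does not bind and the free-market outcome prevails.
Since the control does not bind, no trades are prevented and deadweight loss is zero.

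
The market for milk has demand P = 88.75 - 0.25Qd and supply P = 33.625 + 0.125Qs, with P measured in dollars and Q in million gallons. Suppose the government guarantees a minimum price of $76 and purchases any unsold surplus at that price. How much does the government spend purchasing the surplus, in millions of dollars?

21888

Rearranging demand gives Qd = 355 - 4P; rearranging supply gives Qs = 8P - 269. In a free market, 355 - 4P = 8P - 269 gives the equilibrium P* = 52, Q* = 147.
Because the floor (76) lies above the market-clearing price, it is binding.
At P = 76: Qd = 355 - 4·76 = 51 and Qs = 8·76 - 269 = 339.
Surplus = Qs - Qd = 288.
Government expenditure = surplus × support price = 288 × 76 = 21888.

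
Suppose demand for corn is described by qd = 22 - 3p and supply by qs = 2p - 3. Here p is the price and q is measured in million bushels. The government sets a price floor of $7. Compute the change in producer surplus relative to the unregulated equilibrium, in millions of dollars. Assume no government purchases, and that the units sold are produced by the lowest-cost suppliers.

-7

In a free market, 22 - 3p = 2p - 3 gives the equilibrium p* = 5, q* = 7.
Since 7 > 5, the floor is binding.
At p = 7: qd = 22 - 3·7 = 1 and qs = 2·7 - 3 = 11.
Producer surplus without the control is ½ · (5 - 1.5) · 7 = 12.25.
With the floor, 1 units are sold at 7. The supply price at q = 1 is 2, so PS = ½ · [(7 - 1.5) + (7 - 2)] · 1 = 5.25.
Change in producer surplus = 5.25 - 12.25 = -7.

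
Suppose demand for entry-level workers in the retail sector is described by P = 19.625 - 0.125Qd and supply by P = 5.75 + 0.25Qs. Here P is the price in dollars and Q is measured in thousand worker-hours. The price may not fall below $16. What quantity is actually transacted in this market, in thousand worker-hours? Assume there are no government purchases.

29

Rearranging demand gives Qd = 157 - 8P; rearranging supply gives Qs = 4P - 23. Without the control the market clears where 157 - 8P = 4P - 23, i.e. P* = 15 and Q* = 37.
The floor of 16 is above the equilibrium price 15, so it binds.
At P = 16: Qd = 157 - 8·16 = 29 and Qs = 4·16 - 23 = 41.
The quantity actually transacted is the short side, demand: 29.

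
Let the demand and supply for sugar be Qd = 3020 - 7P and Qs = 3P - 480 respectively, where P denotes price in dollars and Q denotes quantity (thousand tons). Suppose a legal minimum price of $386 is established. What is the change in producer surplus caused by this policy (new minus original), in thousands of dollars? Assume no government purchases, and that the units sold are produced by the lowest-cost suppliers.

Without the control the market clears where 3020 - 7P = 3P - 480, i.e. P* = 350 and Q* = 570.
The floor of 386 is above the equilibrium price 350, so it binds.
At P = 386: Qd = 3020 - 7·386 = 318 and Qs = 3·386 - 480 = 678.
Producer surplus without the control is ½ · (350 - 160) · 570 = 54150.
With the floor, 318 units are sold at 386. The supply price at Q = 318 is 266, so PS = ½ · [(386 - 160) + (386 - 266)] · 318 = 55014.
Change in producer surplus = 55014 - 54150 = 864.

864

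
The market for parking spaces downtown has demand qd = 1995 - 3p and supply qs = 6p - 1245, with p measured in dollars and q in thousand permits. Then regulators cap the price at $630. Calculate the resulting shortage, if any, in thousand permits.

0

In a free market, 1995 - 3p = 6p - 1245 gives the equilibrium p* = 360, q* = 915.
Since 630 is above p* = 360, the ceiling does not bind and the free-market outcome prevails.
Since the control does not bind, there is no shortage.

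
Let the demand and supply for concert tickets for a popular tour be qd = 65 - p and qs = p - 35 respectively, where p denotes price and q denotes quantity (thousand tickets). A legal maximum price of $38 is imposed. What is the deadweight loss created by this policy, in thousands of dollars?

144

In a free market, 65 - p = p - 35 gives the equilibrium p* = 50, q* = 15.
The ceiling of 38 is below the equilibrium price 50, so it binds.
At p = 38: qd = 65 - 38 = 27 and qs = 38 - 35 = 3.
Quantity traded falls to 3. At q = 3 the demand price is 65 - 3 = 62 and the supply price is 35 + 3 = 38.
Deadweight loss = ½ · (62 - 38) · (15 - 3) = ½ · 24 · 12 = 144.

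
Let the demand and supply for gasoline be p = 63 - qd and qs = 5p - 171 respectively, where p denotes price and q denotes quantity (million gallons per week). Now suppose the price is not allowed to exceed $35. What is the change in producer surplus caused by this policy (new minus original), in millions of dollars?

Rearranging demand gives qd = 63 - p. Equilibrium: 63 - p = 5p - 171, so 234 = 6p and p* = 39, q* = 24.
Because the ceiling (35) lies below the market-clearing price, it is binding.
At p = 35: qd = 63 - 35 = 28 and qs = 5·35 - 171 = 4.
Producer surplus without the control is ½ · (39 - 34.2) · 24 = 57.6.
With the ceiling, producers sell 4 units at 35, so PS = ½ · (35 - 34.2) · 4 = 1.6.
Change in producer surplus = 1.6 - 57.6 = -56.

-56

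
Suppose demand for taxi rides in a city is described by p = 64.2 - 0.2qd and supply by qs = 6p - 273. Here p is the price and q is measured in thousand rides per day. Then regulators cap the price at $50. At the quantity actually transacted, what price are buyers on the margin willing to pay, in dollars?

58.8

Rearranging demand gives qd = 321 - 5p. Without the control the market clears where 321 - 5p = 6p - 273, i.e. p* = 54 and q* = 51.
The ceiling of 50 is below the equilibrium price 54, so it binds.
At p = 50: qd = 321 - 5·50 = 71 and qs = 6·50 - 273 = 27.
Only 27 units reach the market. On the demand curve, the marginal buyer's willingness to pay at q = 27 is (321 - 27)/5 = 58.8.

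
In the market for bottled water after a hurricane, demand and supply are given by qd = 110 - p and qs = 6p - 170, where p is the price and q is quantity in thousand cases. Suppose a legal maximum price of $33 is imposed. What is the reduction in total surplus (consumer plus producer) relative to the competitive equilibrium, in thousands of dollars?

1029

Without the control the market clears where 110 - p = 6p - 170, i.e. p* = 40 and q* = 70.
The ceiling of 33 is below the equilibrium price 40, so it binds.
At p = 33: qd = 110 - 33 = 77 and qs = 6·33 - 170 = 28.
Quantity traded falls to 28. At q = 28 the demand price is 110 - 28 = 82 and the supply price is (170 + 28)/6 = 33.
Deadweight loss = ½ · (82 - 33) · (70 - 28) = ½ · 49 · 42 = 1029.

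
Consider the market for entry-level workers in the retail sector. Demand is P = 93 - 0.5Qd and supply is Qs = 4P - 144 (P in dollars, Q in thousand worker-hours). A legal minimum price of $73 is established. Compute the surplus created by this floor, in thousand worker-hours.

Rearranging demand gives Qd = 186 - 2P. Without the control the market clears where 186 - 2P = 4P - 144, i.e. P* = 55 and Q* = 76.
The floor of 73 is above the equilibrium price 55, so it binds.
At P = 73: Qd = 186 - 2·73 = 40 and Qs = 4·73 - 144 = 148.
Surplus = Qs - Qd = 148 - 40 = 108.

108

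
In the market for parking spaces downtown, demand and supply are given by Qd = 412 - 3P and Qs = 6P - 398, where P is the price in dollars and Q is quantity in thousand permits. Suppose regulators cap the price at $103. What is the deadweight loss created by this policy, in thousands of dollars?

In a free market, 412 - 3P = 6P - 398 gives the equilibrium P* = 90, Q* = 142.
The ceiling of 103 is above the equilibrium price 90, so it is not binding; the market clears at P* = 90, Q* = 142.
Since the control does not bind, no trades are prevented and deadweight loss is zero.

0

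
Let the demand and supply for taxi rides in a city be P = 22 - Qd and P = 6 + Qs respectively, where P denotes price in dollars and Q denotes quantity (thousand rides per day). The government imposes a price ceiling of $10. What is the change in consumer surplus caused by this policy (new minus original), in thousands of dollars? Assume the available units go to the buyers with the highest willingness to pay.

8

Rearranging demand gives Qd = 22 - P; rearranging supply gives Qs = P - 6. Setting quantity demanded equal to quantity supplied, 22 - P = P - 6, gives P* = 14 and Q* = 8.
Because the ceiling (10) lies below the market-clearing price, it is binding.
At P = 10: Qd = 22 - 10 = 12 and Qs = 10 - 6 = 4.
Consumer surplus without the control is ½ · (22 - 14) · 8 = 32.
With the ceiling, 4 units are sold at 10 (assume they go to the highest-value buyers). The demand price at Q = 4 is 18, so CS = ½ · [(22 - 10) + (18 - 10)] · 4 = 40.
Change in consumer surplus = 40 - 32 = 8.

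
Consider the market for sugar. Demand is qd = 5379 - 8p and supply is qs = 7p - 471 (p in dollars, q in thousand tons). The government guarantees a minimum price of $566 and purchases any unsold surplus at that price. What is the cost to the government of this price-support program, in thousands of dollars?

In a free market, 5379 - 8p = 7p - 471 gives the equilibrium p* = 390, q* = 2259.
Because the floor (566) lies above the market-clearing price, it is binding.
At p = 566: qd = 5379 - 8·566 = 851 and qs = 7·566 - 471 = 3491.
Surplus = qs - qd = 2640.
Government expenditure = surplus × support price = 2640 × 566 = 1494240.

1494240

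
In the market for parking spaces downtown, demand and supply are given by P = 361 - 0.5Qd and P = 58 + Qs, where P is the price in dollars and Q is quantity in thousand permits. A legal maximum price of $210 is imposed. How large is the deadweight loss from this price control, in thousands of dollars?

Rearranging demand gives Qd = 722 - 2P; rearranging supply gives Qs = P - 58. Equilibrium: 722 - 2P = P - 58, so 780 = 3P and P* = 260, Q* = 202.
Because the ceiling (210) lies below the market-clearing price, it is binding.
At P = 210: Qd = 722 - 2·210 = 302 and Qs = 210 - 58 = 152.
Quantity traded falls to 152. At Q = 152 the demand price is (722 - 152)/2 = 285 and the supply price is 58 + 152 = 210.
Deadweight loss = ½ · (285 - 210) · (202 - 152) = ½ · 75 · 50 = 1875.

1875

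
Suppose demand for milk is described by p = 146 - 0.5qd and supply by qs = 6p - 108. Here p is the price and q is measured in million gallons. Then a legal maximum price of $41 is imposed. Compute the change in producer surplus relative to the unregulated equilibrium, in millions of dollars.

Rearranging demand gives qd = 292 - 2p. Without the control the market clears where 292 - 2p = 6p - 108, i.e. p* = 50 and q* = 192.
Since 41 < 50, the ceiling is binding.
At p = 41: qd = 292 - 2·41 = 210 and qs = 6·41 - 108 = 138.
Producer surplus without the control is ½ · (50 - 18) · 192 = 3072.
With the ceiling, producers sell 138 units at 41, so PS = ½ · (41 - 18) · 138 = 1587.
Change in producer surplus = 1587 - 3072 = -1485.

-1485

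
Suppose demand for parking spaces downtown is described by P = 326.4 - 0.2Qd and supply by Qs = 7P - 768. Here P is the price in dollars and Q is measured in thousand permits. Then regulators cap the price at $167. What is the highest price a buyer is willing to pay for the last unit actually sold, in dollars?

246.2

Rearranging demand gives Qd = 1632 - 5P. Setting quantity demanded equal to quantity supplied, 1632 - 5P = 7P - 768, gives P* = 200 and Q* = 632.
Because the ceiling (167) lies below the market-clearing price, it is binding.
At P = 167: Qd = 1632 - 5·167 = 797 and Qs = 7·167 - 768 = 401.
Only 401 units reach the market. On the demand curve, the marginal buyer's willingness to pay at Q = 401 is (1632 - 401)/5 = 246.2.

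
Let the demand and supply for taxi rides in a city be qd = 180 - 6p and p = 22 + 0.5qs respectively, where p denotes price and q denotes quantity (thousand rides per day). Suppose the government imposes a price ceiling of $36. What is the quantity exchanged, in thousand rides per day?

Rearranging supply gives qs = 2p - 44. Setting quantity demanded equal to quantity supplied, 180 - 6p = 2p - 44, gives p* = 28 and q* = 12.
The ceiling of 36 is above the equilibrium price 28, so it is not binding; the market clears at p* = 28, q* = 12.

12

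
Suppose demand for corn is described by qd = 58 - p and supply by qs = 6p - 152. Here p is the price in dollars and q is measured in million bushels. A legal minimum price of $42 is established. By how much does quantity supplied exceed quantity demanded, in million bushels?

84

Setting quantity demanded equal to quantity supplied, 58 - p = 6p - 152, gives p* = 30 and q* = 28.
Since 42 > 30, the floor is binding.
At p = 42: qd = 58 - 42 = 16 and qs = 6·42 - 152 = 100.
Surplus = qs - qd = 100 - 16 = 84.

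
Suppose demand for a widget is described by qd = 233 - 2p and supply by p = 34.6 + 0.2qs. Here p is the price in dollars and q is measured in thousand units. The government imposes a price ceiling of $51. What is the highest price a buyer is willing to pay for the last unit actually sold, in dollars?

Rearranging supply gives qs = 5p - 173. Setting quantity demanded equal to quantity supplied, 233 - 2p = 5p - 173, gives p* = 58 and q* = 117.
Because the ceiling (51) lies below the market-clearing price, it is binding.
At p = 51: qd = 233 - 2·51 = 131 and qs = 5·51 - 173 = 82.
Only 82 units reach the market. On the demand curve, the marginal buyer's willingness to pay at q = 82 is (233 - 82)/2 = 75.5.

75.5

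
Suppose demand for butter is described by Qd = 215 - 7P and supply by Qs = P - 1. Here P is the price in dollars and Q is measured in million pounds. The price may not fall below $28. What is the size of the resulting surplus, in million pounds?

Setting quantity demanded equal to quantity supplied, 215 - 7P = P - 1, gives P* = 27 and Q* = 26.
Since 28 > 27, the floor is binding.
At P = 28: Qd = 215 - 7·28 = 19 and Qs = 28 - 1 = 27.
Surplus = Qs - Qd = 27 - 19 = 8.

8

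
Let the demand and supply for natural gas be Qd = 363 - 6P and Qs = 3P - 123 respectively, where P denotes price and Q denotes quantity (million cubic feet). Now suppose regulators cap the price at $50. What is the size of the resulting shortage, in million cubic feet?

Without the control the market clears where 363 - 6P = 3P - 123, i.e. P* = 54 and Q* = 39.
The ceiling of 50 is below the equilibrium price 54, so it binds.
At P = 50: Qd = 363 - 6·50 = 63 and Qs = 3·50 - 123 = 27.
Shortage = Qd - Qs = 63 - 27 = 36.

36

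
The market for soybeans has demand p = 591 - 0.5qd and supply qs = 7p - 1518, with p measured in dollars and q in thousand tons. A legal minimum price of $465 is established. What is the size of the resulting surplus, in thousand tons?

1485

Rearranging demand gives qd = 1182 - 2p. In a free market, 1182 - 2p = 7p - 1518 gives the equilibrium p* = 300, q* = 582.
The floor of 465 is above the equilibrium price 300, so it binds.
At p = 465: qd = 1182 - 2·465 = 252 and qs = 7·465 - 1518 = 1737.
Surplus = qs - qd = 1737 - 252 = 1485.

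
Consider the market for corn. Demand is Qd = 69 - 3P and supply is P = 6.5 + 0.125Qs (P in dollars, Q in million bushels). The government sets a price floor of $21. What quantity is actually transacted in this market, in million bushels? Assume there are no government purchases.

6

Rearranging supply gives Qs = 8P - 52. Equilibrium: 69 - 3P = 8P - 52, so 121 = 11P and P* = 11, Q* = 36.
The floor of 21 is above the equilibrium price 11, so it binds.
At P = 21: Qd = 69 - 3·21 = 6 and Qs = 8·21 - 52 = 116.
The quantity actually transacted is the short side, demand: 6.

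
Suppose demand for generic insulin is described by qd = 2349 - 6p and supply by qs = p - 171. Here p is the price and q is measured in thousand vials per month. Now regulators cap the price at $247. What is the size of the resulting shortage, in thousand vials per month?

Without the control the market clears where 2349 - 6p = p - 171, i.e. p* = 360 and q* = 189.
Since 247 < 360, the ceiling is binding.
At p = 247: qd = 2349 - 6·247 = 867 and qs = 247 - 171 = 76.
Shortage = qd - qs = 867 - 76 = 791.

791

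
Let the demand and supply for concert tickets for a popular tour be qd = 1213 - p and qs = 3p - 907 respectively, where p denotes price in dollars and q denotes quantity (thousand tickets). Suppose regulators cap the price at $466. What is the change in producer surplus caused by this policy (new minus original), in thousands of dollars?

-37568

Without the control the market clears where 1213 - p = 3p - 907, i.e. p* = 530 and q* = 683.
The ceiling of 466 is below the equilibrium price 530, so it binds.
At p = 466: qd = 1213 - 466 = 747 and qs = 3·466 - 907 = 491.
Producer surplus without the control is ½ · (530 - 907/3) · 683 = 466489/6.
With the ceiling, producers sell 491 units at 466, so PS = ½ · (466 - 907/3) · 491 = 241081/6.
Change in producer surplus = 241081/6 - 466489/6 = -37568.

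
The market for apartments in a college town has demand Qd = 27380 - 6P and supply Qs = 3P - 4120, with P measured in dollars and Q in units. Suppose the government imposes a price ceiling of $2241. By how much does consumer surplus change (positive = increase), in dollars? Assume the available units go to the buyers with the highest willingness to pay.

Setting quantity demanded equal to quantity supplied, 27380 - 6P = 3P - 4120, gives P* = 3500 and Q* = 6380.
Because the ceiling (2241) lies below the market-clearing price, it is binding.
At P = 2241: Qd = 27380 - 6·2241 = 13934 and Qs = 3·2241 - 4120 = 2603.
Consumer surplus without the control is ½ · (13690/3 - 3500) · 6380 = 10176100/3.
With the ceiling, 2603 units are sold at 2241 (assume they go to the highest-value buyers). The demand price at Q = 2603 is 4129.5, so CS = ½ · [(13690/3 - 2241) + (4129.5 - 2241)] · 2603 = 65764795/12.
Change in consumer surplus = 65764795/12 - 10176100/3 = 2088366.25.

2088366.25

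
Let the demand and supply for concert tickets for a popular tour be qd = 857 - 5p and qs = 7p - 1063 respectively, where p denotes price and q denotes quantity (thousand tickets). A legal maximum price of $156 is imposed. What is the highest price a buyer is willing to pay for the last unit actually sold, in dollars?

165.6

Setting quantity demanded equal to quantity supplied, 857 - 5p = 7p - 1063, gives p* = 160 and q* = 57.
Because the ceiling (156) lies below the market-clearing price, it is binding.
At p = 156: qd = 857 - 5·156 = 77 and qs = 7·156 - 1063 = 29.
Only 29 units reach the market. On the demand curve, the marginal buyer's willingness to pay at q = 29 is (857 - 29)/5 = 165.6.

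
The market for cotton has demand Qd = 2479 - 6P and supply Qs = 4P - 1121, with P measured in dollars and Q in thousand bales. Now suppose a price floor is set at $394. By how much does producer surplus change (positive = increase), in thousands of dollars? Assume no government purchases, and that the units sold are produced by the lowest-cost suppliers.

Without the control the market clears where 2479 - 6P = 4P - 1121, i.e. P* = 360 and Q* = 319.
The floor of 394 is above the equilibrium price 360, so it binds.
At P = 394: Qd = 2479 - 6·394 = 115 and Qs = 4·394 - 1121 = 455.
Producer surplus without the control is ½ · (360 - 280.25) · 319 = 12720.125.
With the floor, 115 units are sold at 394. The supply price at Q = 115 is 309, so PS = ½ · [(394 - 280.25) + (394 - 309)] · 115 = 11428.125.
Change in producer surplus = 11428.125 - 12720.125 = -1292.

-1292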